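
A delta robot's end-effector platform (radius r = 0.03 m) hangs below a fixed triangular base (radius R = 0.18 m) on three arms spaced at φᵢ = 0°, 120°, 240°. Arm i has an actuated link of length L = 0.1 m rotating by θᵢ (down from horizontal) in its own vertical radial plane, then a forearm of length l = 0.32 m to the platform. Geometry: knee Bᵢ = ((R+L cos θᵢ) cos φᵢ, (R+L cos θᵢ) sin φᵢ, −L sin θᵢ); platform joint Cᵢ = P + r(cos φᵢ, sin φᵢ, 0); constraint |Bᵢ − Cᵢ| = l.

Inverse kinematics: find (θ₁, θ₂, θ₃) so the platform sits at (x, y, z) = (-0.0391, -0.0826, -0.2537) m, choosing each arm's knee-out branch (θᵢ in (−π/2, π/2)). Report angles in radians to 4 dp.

θ₁ = 0.8724, θ₂ = 0.9602, θ₃ = -0.2617

φ1=0.0° → target in arm frame (-0.0391, -0.0826)
  A cos θ + B sin θ = C:  0.1891·cos θ + -0.2537·sin θ = -0.0727
  γ=atan2(-0.2537,0.1891)=-0.9303;  ψ=arccos(-0.2298)=1.8027;  θ1=γ+ψ≈0.8724
rotate P by −φ2: (-0.0520, 0.0752, -0.2537)
  e−x'=0.2020;  (l²−L²−(e−x')²−y'²−z²)/2L = -0.0921
  θ2 = atan2(B,A) + arccos(C/0.3243) = 0.9602
φ3=240.0° → target in arm frame (0.0911, 0.0074)
  A=0.0589, B=-0.2537, C=(l²−L²−A²−y'²−z²)/(2L)=0.1225
  γ=atan2(-0.2537,0.0589)=-1.3426;  ψ=arccos(0.4705)=1.0809;  θ3=γ+ψ≈-0.2617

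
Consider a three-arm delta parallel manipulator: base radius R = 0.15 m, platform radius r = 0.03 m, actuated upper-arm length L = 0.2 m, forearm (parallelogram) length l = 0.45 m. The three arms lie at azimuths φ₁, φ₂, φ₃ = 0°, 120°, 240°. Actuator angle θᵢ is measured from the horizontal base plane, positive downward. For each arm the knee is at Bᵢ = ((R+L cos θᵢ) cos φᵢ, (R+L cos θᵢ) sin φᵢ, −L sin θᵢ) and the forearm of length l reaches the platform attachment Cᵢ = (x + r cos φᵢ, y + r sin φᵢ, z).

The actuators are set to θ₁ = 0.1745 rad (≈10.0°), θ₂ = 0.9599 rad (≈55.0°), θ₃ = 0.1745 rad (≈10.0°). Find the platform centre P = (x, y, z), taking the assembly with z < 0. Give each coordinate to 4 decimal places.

(0.0768, -0.1330, -0.3913)

φ1=0.0°: virtual centre (0.3170, 0.0000, -0.0347), radius l
arm 2 at φ=120.0°: (R−r)+L cos θ2 = 0.2347;  O2 = (-0.1174, 0.2033, -0.1638)
arm 3 at φ=240.0°: (R−r)+L cos θ3 = 0.3170;  O3 = (-0.1585, -0.2745, -0.0347)
eliminate P² terms by subtracting sphere 1 from 2 and 3
plane₁₂: -0.8686x+0.4065y+-0.2582z = -0.0197
det = 0.8635;  x = 0.0125+-0.1642z,  y = -0.0217+0.2844z
quadratic in z: (1.1078)z²+(0.1570)z+(-0.1082)=0, √Δ=0.7099 → z ∈ {-0.3913, 0.2495}; z = -0.3913 (taking z<0)
x = 0.0768, y = -0.1330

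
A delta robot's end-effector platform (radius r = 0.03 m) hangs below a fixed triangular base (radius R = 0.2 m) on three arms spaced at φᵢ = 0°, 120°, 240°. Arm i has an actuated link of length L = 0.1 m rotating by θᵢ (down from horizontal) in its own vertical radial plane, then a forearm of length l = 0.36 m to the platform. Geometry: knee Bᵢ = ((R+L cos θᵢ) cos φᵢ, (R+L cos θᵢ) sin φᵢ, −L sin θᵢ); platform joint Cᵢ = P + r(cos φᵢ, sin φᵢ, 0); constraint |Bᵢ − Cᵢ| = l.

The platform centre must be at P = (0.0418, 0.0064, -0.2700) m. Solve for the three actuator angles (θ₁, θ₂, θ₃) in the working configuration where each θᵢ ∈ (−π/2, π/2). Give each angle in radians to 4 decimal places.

rotate P by −φ1: (0.0418, 0.0064, -0.2700)
  e−x'=0.1282;  (l²−L²−(e−x')²−y'²−z²)/2L = 0.1511
  θ1 = atan2(B,A) + arccos(C/0.2989) = -0.0868
rotate P by −φ2: (-0.0154, -0.0394, -0.2700)
  e−x'=0.1854;  (l²−L²−(e−x')²−y'²−z²)/2L = 0.0540
  γ=atan2(-0.2700,0.1854)=-0.9692;  ψ=arccos(0.1647)=1.4053;  θ2=γ+ψ≈0.4361
rotate P by −φ3: (-0.0264, 0.0330, -0.2700)
  e−x'=0.1964;  (l²−L²−(e−x')²−y'²−z²)/2L = 0.0351
  θ3 = atan2(B,A) + arccos(C/0.3339) = 0.5237

θ₁ = -0.0868, θ₂ = 0.4361, θ₃ = 0.5237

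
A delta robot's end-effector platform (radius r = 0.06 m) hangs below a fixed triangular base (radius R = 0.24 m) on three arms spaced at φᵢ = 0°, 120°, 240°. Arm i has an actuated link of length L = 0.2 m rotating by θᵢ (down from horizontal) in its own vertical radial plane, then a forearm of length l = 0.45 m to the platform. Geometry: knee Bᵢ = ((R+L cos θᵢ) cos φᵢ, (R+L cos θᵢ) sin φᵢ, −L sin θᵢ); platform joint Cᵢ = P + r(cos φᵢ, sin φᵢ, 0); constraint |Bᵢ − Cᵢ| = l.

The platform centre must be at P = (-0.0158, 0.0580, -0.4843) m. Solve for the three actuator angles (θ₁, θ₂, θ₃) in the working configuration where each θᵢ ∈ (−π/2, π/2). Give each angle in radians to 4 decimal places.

rotate P by −φ1: (-0.0158, 0.0580, -0.4843)
  e−x'=0.1958;  (l²−L²−(e−x')²−y'²−z²)/2L = -0.2844
  θ1 = atan2(B,A) + arccos(C/0.5224) = 0.9598
φ2=120.0° → target in arm frame (0.0581, -0.0153)
  A cos θ + B sin θ = C:  0.1219·cos θ + -0.4843·sin θ = -0.2178
  θ2 = atan2(B,A) + arccos(C/0.4994) = 0.6979
arm 3 (φ=240.0°): x'=-0.0423, y'=-0.0427
  e−x'=0.2223;  (l²−L²−(e−x')²−y'²−z²)/2L = -0.3082
  √(A²+B²)=0.5329;  θ3 = -1.1404+2.1876 ≈ 1.0472

θ₁ = 0.9598, θ₂ = 0.6979, θ₃ = 1.0472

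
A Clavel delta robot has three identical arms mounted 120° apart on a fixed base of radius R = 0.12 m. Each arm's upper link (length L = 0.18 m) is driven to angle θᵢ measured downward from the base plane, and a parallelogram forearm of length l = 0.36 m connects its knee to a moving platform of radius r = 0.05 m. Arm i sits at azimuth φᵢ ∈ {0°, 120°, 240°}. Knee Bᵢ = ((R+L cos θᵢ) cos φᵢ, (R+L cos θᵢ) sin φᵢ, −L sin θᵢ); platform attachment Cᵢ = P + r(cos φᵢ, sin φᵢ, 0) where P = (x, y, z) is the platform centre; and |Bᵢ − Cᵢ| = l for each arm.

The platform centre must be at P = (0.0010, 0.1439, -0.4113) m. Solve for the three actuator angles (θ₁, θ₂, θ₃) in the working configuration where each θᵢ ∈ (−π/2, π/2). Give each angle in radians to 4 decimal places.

φ1=0.0° → target in arm frame (0.0010, 0.1439)
  A=0.0690, B=-0.4113, C=(l²−L²−A²−y'²−z²)/(2L)=-0.2707
  γ=atan2(-0.4113,0.0690)=-1.4046;  ψ=arccos(-0.6490)=2.2770;  θ1=γ+ψ≈0.8725
rotate P by −φ2: (0.1241, -0.0728, -0.4113)
  A cos θ + B sin θ = C:  -0.0541·cos θ + -0.4113·sin θ = -0.2228
  θ2 = atan2(B,A) + arccos(C/0.4148) = 0.4361
arm 3 (φ=240.0°): x'=-0.1251, y'=-0.0711
  e−x'=0.1951;  (l²−L²−(e−x')²−y'²−z²)/2L = -0.3197
  √(A²+B²)=0.4552;  θ3 = -1.1278+2.3494 ≈ 1.2216

θ₁ = 0.8725, θ₂ = 0.4361, θ₃ = 1.2216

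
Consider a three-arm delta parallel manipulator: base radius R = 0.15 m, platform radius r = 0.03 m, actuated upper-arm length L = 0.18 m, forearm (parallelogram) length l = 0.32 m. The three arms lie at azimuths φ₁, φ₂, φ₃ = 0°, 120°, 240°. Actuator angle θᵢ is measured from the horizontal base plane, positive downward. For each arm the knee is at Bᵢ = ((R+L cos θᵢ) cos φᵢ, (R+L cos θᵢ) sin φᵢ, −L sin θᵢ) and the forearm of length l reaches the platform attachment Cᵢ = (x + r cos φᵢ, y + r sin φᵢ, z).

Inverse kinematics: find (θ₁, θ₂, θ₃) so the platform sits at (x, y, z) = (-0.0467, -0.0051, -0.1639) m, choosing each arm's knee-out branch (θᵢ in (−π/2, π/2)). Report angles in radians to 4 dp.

θ₁ = 0.6108, θ₂ = 0.0877, θ₃ = 0.0002

arm 1 (φ=0.0°): x'=-0.0467, y'=-0.0051
  A cos θ + B sin θ = C:  0.1667·cos θ + -0.1639·sin θ = 0.0426
  √(A²+B²)=0.2338;  θ1 = -0.7769+1.3877 ≈ 0.6108
φ2=120.0° → target in arm frame (0.0189, 0.0430)
  e−x'=0.1011;  (l²−L²−(e−x')²−y'²−z²)/2L = 0.0863
  γ=atan2(-0.1639,0.1011)=-1.0182;  ψ=arccos(0.4483)=1.1060;  θ2=γ+ψ≈0.0877
φ3=240.0° → target in arm frame (0.0278, -0.0379)
  A=0.0922, B=-0.1639, C=(l²−L²−A²−y'²−z²)/(2L)=0.0922
  γ=atan2(-0.1639,0.0922)=-1.0582;  ψ=arccos(0.4903)=1.0584;  θ3=γ+ψ≈0.0002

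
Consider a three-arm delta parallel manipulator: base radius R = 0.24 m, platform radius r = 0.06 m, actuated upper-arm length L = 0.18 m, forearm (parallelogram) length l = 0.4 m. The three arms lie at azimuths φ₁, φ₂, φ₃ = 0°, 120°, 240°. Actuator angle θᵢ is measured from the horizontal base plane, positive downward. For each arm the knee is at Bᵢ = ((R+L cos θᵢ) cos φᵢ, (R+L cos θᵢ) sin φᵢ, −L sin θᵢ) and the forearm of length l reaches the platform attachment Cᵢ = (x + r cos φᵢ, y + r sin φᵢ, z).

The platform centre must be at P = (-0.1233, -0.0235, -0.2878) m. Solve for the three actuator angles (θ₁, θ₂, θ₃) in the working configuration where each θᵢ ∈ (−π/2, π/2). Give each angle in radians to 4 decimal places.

θ₁ = 1.1346, θ₂ = 0.3491, θ₃ = 0.0871

φ1=0.0° → target in arm frame (-0.1233, -0.0235)
  A cos θ + B sin θ = C:  0.3033·cos θ + -0.2878·sin θ = -0.1327
  γ=atan2(-0.2878,0.3033)=-0.7592;  ψ=arccos(-0.3174)=1.8938;  θ1=γ+ψ≈1.1346
rotate P by −φ2: (0.0413, 0.1185, -0.2878)
  A cos θ + B sin θ = C:  0.1387·cos θ + -0.2878·sin θ = 0.0319
  θ2 = atan2(B,A) + arccos(C/0.3195) = 0.3491
φ3=240.0° → target in arm frame (0.0820, -0.0950)
  A=0.0980, B=-0.2878, C=(l²−L²−A²−y'²−z²)/(2L)=0.0726
  √(A²+B²)=0.3040;  θ3 = -1.2426+1.3297 ≈ 0.0871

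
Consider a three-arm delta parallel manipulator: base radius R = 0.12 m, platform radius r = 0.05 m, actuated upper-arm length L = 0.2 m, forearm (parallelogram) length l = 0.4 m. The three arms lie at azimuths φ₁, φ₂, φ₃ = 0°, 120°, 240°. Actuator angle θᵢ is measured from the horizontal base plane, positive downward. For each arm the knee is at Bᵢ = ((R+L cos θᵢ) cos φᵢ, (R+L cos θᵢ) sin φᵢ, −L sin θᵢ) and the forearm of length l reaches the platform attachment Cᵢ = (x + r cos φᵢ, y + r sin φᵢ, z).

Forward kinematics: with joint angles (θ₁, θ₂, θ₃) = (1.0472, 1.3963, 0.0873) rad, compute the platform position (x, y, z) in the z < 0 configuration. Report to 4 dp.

φ1=0.0°: virtual centre (0.1700, 0.0000, -0.1732), radius l
O2 = (0.1047·cos120.0°, 0.1047·sin120.0°, -0.1970) = (-0.0524, 0.0907, -0.1970)
O3 = (0.2692·cos240.0°, 0.2692·sin240.0°, -0.0174) = (-0.1346, -0.2332, -0.0174)
|O₂|²−|O₁|² = -0.0091;  |O₃|²−|O₁|² = 0.0139
plane₁₂: -0.4447x+0.1814y+-0.0475z = -0.0091
Cramer: x(z) = 0.0055+0.1081z;  y(z) = -0.0370+0.5269z
sphere 1 gives Az²+Bz+C=0 with A=1.2893, B=0.2719, C=-0.1016;  B²−4AC=0.5977;  roots -0.4053, 0.1944;  negative root z = -0.4053
x = -0.0383, y = -0.2505

(-0.0383, -0.2505, -0.4053)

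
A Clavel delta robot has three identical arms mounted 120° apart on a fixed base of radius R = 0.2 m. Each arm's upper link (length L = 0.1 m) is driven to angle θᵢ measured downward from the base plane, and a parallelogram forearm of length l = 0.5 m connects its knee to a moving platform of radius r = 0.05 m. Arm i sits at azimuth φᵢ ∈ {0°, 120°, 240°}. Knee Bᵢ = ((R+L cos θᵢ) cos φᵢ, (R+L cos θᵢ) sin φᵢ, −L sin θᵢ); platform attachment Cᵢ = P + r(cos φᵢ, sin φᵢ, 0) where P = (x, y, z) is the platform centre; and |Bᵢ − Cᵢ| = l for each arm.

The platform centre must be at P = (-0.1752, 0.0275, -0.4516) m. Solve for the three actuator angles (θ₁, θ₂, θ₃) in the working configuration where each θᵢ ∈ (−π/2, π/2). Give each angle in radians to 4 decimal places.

θ₁ = 1.3095, θ₂ = -0.0869, θ₃ = 0.1751

φ1=0.0° → target in arm frame (-0.1752, 0.0275)
  A=0.3252, B=-0.4516, C=(l²−L²−A²−y'²−z²)/(2L)=-0.3523
  γ=atan2(-0.4516,0.3252)=-0.9467;  ψ=arccos(-0.6330)=2.2562;  θ1=γ+ψ≈1.3095
arm 2 (φ=120.0°): x'=0.1114, y'=0.1380
  A cos θ + B sin θ = C:  0.0386·cos θ + -0.4516·sin θ = 0.0777
  √(A²+B²)=0.4532;  θ2 = -1.4856+1.3986 ≈ -0.0869
arm 3 (φ=240.0°): x'=0.0638, y'=-0.1655
  A cos θ + B sin θ = C:  0.0862·cos θ + -0.4516·sin θ = 0.0062
  √(A²+B²)=0.4598;  θ3 = -1.3822+1.5573 ≈ 0.1751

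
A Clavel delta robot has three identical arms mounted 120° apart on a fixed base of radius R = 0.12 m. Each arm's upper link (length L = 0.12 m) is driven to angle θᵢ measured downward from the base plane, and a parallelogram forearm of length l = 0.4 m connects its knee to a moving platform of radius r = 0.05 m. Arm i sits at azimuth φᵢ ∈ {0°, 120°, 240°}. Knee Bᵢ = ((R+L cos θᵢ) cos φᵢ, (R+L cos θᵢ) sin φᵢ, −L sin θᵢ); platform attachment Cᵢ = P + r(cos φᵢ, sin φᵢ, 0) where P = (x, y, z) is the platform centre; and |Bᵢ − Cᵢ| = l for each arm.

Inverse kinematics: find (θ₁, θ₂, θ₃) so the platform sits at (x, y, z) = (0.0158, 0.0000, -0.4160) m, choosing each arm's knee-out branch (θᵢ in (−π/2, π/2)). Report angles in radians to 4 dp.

rotate P by −φ1: (0.0158, 0.0000, -0.4160)
  e−x'=0.0542;  (l²−L²−(e−x')²−y'²−z²)/2L = -0.1266
  γ=atan2(-0.4160,0.0542)=-1.4412;  ψ=arccos(-0.3019)=1.8775;  θ1=γ+ψ≈0.4362
arm 2 (φ=120.0°): x'=-0.0079, y'=-0.0137
  A=0.0779, B=-0.4160, C=(l²−L²−A²−y'²−z²)/(2L)=-0.1405
  θ2 = atan2(B,A) + arccos(C/0.4232) = 0.5234
φ3=240.0° → target in arm frame (-0.0079, 0.0137)
  e−x'=0.0779;  (l²−L²−(e−x')²−y'²−z²)/2L = -0.1405
  θ3 = atan2(B,A) + arccos(C/0.4232) = 0.5234

θ₁ = 0.4362, θ₂ = 0.5234, θ₃ = 0.5234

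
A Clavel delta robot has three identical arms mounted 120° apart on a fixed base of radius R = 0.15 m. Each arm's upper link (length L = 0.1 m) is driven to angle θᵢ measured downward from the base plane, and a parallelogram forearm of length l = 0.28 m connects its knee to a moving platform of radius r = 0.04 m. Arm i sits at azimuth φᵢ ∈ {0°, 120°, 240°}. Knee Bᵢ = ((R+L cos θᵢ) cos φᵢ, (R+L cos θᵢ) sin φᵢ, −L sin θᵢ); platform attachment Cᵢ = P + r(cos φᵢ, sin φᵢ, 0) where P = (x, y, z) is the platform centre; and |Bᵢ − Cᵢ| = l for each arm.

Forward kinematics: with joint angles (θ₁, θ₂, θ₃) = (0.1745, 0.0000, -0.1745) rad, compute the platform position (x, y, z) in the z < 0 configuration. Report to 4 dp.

(-0.0157, -0.0084, -0.1850)

φ1=0.0°: virtual centre (0.2085, 0.0000, -0.0174), radius l
arm 2 at φ=120.0°: e+L cos θ2 = 0.2100;  centre 2 = (-0.1050, 0.1819, 0.0000)
centre 3 = (0.2085·cos240.0°, 0.2085·sin240.0°, 0.0174) = (-0.1042, -0.1806, 0.0174)
subtract pairs → two planes through P
[-0.6270 0.3637 0.0347]·P = 0.0003;  [-0.6254 -0.3611 0.0694]·P = 0.0000
Cramer: x(z) = -0.0003+0.0833z;  y(z) = 0.0005+0.0481z
sphere 1 gives Az²+Bz+C=0 with A=1.0092, B=0.0000, C=-0.0345;  B²−4AC=0.1394;  roots -0.1850, 0.1850;  negative root z = -0.1850
x = -0.0157, y = -0.0084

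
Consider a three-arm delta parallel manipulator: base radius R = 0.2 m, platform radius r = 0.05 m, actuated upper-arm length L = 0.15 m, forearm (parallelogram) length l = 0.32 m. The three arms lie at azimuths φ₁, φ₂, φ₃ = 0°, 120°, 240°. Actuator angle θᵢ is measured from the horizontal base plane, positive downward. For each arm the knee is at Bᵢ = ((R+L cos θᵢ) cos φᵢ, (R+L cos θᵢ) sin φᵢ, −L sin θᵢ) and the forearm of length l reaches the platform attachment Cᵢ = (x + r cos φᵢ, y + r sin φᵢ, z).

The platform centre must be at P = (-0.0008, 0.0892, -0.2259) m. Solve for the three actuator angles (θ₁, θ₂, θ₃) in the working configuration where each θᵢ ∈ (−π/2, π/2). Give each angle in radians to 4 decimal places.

θ₁ = 0.6111, θ₂ = 0.0000, θ₃ = 1.0470

arm 1 (φ=0.0°): x'=-0.0008, y'=0.0892
  A=0.1508, B=-0.2259, C=(l²−L²−A²−y'²−z²)/(2L)=-0.0061
  θ1 = atan2(B,A) + arccos(C/0.2716) = 0.6111
φ2=120.0° → target in arm frame (0.0776, -0.0439)
  A cos θ + B sin θ = C:  0.0724·cos θ + -0.2259·sin θ = 0.0724
  √(A²+B²)=0.2372;  θ2 = -1.2608+1.2608 ≈ 0.0000
arm 3 (φ=240.0°): x'=-0.0768, y'=-0.0453
  A=0.2268, B=-0.2259, C=(l²−L²−A²−y'²−z²)/(2L)=-0.0821
  θ3 = atan2(B,A) + arccos(C/0.3201) = 1.0470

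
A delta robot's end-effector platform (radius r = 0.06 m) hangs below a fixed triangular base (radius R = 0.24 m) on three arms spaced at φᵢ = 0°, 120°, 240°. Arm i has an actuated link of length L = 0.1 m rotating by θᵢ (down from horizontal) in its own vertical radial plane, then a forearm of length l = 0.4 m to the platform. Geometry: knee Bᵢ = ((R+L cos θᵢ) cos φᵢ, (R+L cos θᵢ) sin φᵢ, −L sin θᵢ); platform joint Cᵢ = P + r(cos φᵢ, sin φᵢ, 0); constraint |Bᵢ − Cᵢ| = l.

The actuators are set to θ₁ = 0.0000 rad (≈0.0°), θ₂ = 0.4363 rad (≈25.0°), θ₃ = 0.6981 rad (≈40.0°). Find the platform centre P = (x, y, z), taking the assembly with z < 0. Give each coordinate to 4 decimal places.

(0.0497, 0.0220, -0.3263)

φ1=0.0°: virtual centre (0.2800, 0.0000, 0.0000), radius l
S2 = (0.2706·cos120.0°, 0.2706·sin120.0°, -0.0423) = (-0.1353, 0.2344, -0.0423)
φ3=240.0°: virtual centre (-0.1283, -0.2222, -0.0643), radius l
|S₂|²−|S₁|² = -0.0034;  |S₃|²−|S₁|² = -0.0084
linear system: -0.8306x+0.4687y = -0.0034−-0.0845z; -0.8166x+-0.4445y = -0.0084−-0.1286z
det = 0.7520;  x = 0.0072+-0.1301z,  y = 0.0056+-0.0502z
into |P−S₁|² = l²: 1.0194z² + 0.0704z + -0.0856 = 0;  Δ = 0.3539;  z = -0.3263 or 0.2572 → z<0 root = -0.3263
x = 0.0497, y = 0.0220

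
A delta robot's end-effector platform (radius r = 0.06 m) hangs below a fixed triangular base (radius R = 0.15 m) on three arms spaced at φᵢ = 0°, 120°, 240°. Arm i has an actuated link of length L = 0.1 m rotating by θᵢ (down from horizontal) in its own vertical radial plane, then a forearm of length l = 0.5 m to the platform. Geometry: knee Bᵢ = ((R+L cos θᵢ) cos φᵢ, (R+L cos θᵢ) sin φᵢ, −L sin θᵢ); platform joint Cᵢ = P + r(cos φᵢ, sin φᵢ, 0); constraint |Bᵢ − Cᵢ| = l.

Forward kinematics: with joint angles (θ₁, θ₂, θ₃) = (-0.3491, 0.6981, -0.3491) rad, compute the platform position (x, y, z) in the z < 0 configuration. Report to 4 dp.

S1 = (0.1840·cos0.0°, 0.1840·sin0.0°, 0.0342) = (0.1840, 0.0000, 0.0342)
S2 = (0.1666·cos120.0°, 0.1666·sin120.0°, -0.0643) = (-0.0833, 0.1443, -0.0643)
S3 = (0.1840·cos240.0°, 0.1840·sin240.0°, 0.0342) = (-0.0920, -0.1593, 0.0342)
subtract pairs → two planes through P
plane₁₂: -0.5345x+0.2886y+-0.1970z = -0.0031
det = 0.3296;  x = 0.0030+-0.1904z,  y = -0.0052+0.3298z
sphere 1 gives Az²+Bz+C=0 with A=1.1450, B=-0.0030, C=-0.2161;  B²−4AC=0.9896;  roots -0.4331, 0.4357;  negative root z = -0.4331
x = 0.0855, y = -0.1481

(0.0855, -0.1481, -0.4331)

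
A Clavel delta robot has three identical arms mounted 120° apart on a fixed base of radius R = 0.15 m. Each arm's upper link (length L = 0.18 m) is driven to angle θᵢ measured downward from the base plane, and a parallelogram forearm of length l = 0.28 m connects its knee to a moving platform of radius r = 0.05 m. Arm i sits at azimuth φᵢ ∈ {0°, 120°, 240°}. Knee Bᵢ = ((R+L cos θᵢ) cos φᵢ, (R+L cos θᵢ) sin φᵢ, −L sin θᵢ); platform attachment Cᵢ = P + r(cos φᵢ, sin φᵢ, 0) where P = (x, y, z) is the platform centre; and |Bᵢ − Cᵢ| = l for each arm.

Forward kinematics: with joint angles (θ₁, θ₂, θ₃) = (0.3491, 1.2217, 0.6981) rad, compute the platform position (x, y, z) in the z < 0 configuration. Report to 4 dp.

φ1=0.0°: virtual centre (0.2691, 0.0000, -0.0616), radius l
arm 2 at φ=120.0°: (R−r)+L cos θ2 = 0.1616;  centre 2 = (-0.0808, 0.1399, -0.1691)
arm 3 at φ=240.0°: (R−r)+L cos θ3 = 0.2379;  centre 3 = (-0.1189, -0.2060, -0.1157)
|centre ₂|²−|centre ₁|² = -0.0215;  |centre ₃|²−|centre ₁|² = -0.0063
[-0.6999 0.2798 -0.2151]·P = -0.0215;  [-0.7762 -0.4120 -0.1083]·P = -0.0063
det = 0.5056;  x = 0.0210+-0.2353z,  y = -0.0244+0.1804z
into |P−centre ₁|² = l²: 1.0879z² + 0.2311z + -0.0124 = 0;  Δ = 0.1075;  z = -0.2569 or 0.0445 → z<0 root = -0.2569
x = 0.0814, y = -0.0707

(0.0814, -0.0707, -0.2569)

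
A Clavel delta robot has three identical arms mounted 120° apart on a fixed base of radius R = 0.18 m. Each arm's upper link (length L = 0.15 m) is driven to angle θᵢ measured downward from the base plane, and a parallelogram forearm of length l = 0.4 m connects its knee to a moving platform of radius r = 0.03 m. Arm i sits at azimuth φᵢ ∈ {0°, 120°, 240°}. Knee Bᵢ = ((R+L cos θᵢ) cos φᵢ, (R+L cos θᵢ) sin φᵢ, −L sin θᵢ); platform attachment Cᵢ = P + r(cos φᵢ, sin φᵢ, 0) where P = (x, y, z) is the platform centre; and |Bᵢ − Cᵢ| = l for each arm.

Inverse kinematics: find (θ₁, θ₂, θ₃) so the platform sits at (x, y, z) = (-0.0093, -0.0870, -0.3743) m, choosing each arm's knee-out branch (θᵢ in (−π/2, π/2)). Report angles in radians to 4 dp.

θ₁ = 0.6979, θ₂ = 0.9596, θ₃ = 0.2616

φ1=0.0° → target in arm frame (-0.0093, -0.0870)
  A=0.1593, B=-0.3743, C=(l²−L²−A²−y'²−z²)/(2L)=-0.1185
  γ=atan2(-0.3743,0.1593)=-1.1684;  ψ=arccos(-0.2913)=1.8664;  θ1=γ+ψ≈0.6979
rotate P by −φ2: (-0.0707, 0.0516, -0.3743)
  A=0.2207, B=-0.3743, C=(l²−L²−A²−y'²−z²)/(2L)=-0.1799
  √(A²+B²)=0.4345;  θ2 = -1.0380+1.9976 ≈ 0.9596
φ3=240.0° → target in arm frame (0.0800, 0.0354)
  A=0.0700, B=-0.3743, C=(l²−L²−A²−y'²−z²)/(2L)=-0.0292
  √(A²+B²)=0.3808;  θ3 = -1.3859+1.6475 ≈ 0.2616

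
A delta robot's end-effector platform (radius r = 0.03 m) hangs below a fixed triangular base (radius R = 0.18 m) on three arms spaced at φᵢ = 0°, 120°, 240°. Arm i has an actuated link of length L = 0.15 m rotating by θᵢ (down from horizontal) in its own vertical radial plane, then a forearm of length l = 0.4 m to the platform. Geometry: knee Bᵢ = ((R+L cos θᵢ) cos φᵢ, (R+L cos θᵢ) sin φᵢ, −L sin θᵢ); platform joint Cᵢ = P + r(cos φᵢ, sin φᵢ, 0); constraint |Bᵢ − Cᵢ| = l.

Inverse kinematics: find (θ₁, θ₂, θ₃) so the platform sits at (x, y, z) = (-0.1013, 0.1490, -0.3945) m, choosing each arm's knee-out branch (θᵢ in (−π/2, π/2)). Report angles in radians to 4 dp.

rotate P by −φ1: (-0.1013, 0.1490, -0.3945)
  e−x'=0.2513;  (l²−L²−(e−x')²−y'²−z²)/2L = -0.3449
  θ1 = atan2(B,A) + arccos(C/0.4677) = 1.3965
arm 2 (φ=120.0°): x'=0.1797, y'=0.0132
  A cos θ + B sin θ = C:  -0.0297·cos θ + -0.3945·sin θ = -0.0640
  γ=atan2(-0.3945,-0.0297)=-1.6459;  ψ=arccos(-0.1617)=1.7332;  θ2=γ+ψ≈0.0873
arm 3 (φ=240.0°): x'=-0.0784, y'=-0.1622
  e−x'=0.2284;  (l²−L²−(e−x')²−y'²−z²)/2L = -0.3220
  √(A²+B²)=0.4558;  θ3 = -1.0460+2.3553 ≈ 1.3093

θ₁ = 1.3965, θ₂ = 0.0873, θ₃ = 1.3093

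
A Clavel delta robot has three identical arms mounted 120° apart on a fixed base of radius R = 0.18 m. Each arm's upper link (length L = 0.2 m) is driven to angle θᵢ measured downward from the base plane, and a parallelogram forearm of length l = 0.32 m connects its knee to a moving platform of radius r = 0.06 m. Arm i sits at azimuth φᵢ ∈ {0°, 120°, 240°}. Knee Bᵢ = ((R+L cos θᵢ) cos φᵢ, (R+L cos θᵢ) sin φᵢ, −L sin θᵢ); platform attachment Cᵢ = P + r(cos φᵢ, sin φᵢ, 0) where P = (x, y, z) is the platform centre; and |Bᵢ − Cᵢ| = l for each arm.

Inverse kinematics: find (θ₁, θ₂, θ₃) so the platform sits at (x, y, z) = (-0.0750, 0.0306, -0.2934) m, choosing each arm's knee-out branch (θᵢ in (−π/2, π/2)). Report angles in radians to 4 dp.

arm 1 (φ=0.0°): x'=-0.0750, y'=0.0306
  A cos θ + B sin θ = C:  0.1950·cos θ + -0.2934·sin θ = -0.1566
  γ=atan2(-0.2934,0.1950)=-0.9842;  ψ=arccos(-0.4446)=2.0315;  θ1=γ+ψ≈1.0473
rotate P by −φ2: (0.0640, 0.0497, -0.2934)
  A=0.0560, B=-0.2934, C=(l²−L²−A²−y'²−z²)/(2L)=-0.0732
  √(A²+B²)=0.2987;  θ2 = -1.3822+1.8184 ≈ 0.4362
rotate P by −φ3: (0.0110, -0.0803, -0.2934)
  A cos θ + B sin θ = C:  0.1090·cos θ + -0.2934·sin θ = -0.1050
  γ=atan2(-0.2934,0.1090)=-1.2151;  ψ=arccos(-0.3355)=1.9129;  θ3=γ+ψ≈0.6979

θ₁ = 1.0473, θ₂ = 0.4362, θ₃ = 0.6979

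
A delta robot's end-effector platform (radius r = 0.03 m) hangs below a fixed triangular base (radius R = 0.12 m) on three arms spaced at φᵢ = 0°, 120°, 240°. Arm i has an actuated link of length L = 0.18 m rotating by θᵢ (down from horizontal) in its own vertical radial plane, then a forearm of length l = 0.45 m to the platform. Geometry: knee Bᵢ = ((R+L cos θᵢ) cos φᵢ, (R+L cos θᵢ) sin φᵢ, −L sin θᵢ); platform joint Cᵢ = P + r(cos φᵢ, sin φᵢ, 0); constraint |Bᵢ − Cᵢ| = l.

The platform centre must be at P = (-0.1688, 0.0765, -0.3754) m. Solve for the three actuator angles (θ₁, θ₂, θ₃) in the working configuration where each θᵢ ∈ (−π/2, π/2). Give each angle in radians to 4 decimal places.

θ₁ = 0.8728, θ₂ = -0.2615, θ₃ = 0.2619

arm 1 (φ=0.0°): x'=-0.1688, y'=0.0765
  e−x'=0.2588;  (l²−L²−(e−x')²−y'²−z²)/2L = -0.1213
  √(A²+B²)=0.4560;  θ1 = -0.9672+1.8400 ≈ 0.8728
φ2=120.0° → target in arm frame (0.1507, 0.1079)
  A cos θ + B sin θ = C:  -0.0607·cos θ + -0.3754·sin θ = 0.0385
  θ2 = atan2(B,A) + arccos(C/0.3803) = -0.2615
arm 3 (φ=240.0°): x'=0.0181, y'=-0.1844
  e−x'=0.0719;  (l²−L²−(e−x')²−y'²−z²)/2L = -0.0278
  θ3 = atan2(B,A) + arccos(C/0.3822) = 0.2619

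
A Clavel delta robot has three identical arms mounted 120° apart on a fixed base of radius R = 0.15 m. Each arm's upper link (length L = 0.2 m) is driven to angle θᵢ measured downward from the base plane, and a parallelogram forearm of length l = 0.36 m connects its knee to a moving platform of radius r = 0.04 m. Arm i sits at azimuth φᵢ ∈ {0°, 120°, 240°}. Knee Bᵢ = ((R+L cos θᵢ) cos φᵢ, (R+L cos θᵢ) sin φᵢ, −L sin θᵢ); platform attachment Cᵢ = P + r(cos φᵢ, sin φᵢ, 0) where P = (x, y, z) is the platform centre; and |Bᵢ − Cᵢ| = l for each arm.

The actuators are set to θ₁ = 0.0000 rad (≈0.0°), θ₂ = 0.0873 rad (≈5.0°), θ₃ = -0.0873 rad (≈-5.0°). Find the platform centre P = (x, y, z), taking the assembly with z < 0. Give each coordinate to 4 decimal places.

(0.0002, -0.0119, -0.1829)

O1 = (0.3100·cos0.0°, 0.3100·sin0.0°, 0.0000) = (0.3100, 0.0000, 0.0000)
φ2=120.0°: virtual centre (-0.1546, 0.2678, -0.0174), radius l
arm 3 at φ=240.0°: e+L cos θ3 = 0.3092;  O3 = (-0.1546, -0.2678, 0.0174)
|O₂|²−|O₁|² = -0.0002;  |O₃|²−|O₁|² = -0.0002
plane₁₂: -0.9292x+0.5356y+-0.0349z = -0.0002
Cramer: x(z) = 0.0002+0.0000z;  y(z) = 0.0000+0.0651z
quadratic in z: (1.0042)z²+(0.0000)z+(-0.0336)=0, √Δ=0.3674 → z ∈ {-0.1829, 0.1829}; z = -0.1829 (taking z<0)
x = 0.0002, y = -0.0119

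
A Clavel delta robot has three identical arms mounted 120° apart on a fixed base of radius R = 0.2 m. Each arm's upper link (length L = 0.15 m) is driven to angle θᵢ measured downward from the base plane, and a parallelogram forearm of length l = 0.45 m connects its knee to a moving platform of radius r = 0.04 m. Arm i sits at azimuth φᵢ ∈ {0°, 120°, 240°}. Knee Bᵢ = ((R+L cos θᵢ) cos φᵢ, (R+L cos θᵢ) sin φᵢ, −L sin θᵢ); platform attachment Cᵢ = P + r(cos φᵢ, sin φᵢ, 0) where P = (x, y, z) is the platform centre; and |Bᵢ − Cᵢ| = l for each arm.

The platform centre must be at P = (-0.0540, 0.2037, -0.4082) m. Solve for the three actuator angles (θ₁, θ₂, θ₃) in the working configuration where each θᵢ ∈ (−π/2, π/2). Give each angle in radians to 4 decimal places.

rotate P by −φ1: (-0.0540, 0.2037, -0.4082)
  A cos θ + B sin θ = C:  0.2140·cos θ + -0.4082·sin θ = -0.2464
  γ=atan2(-0.4082,0.2140)=-1.0879;  ψ=arccos(-0.5346)=2.1348;  θ1=γ+ψ≈1.0469
arm 2 (φ=120.0°): x'=0.2034, y'=-0.0551
  e−x'=-0.0434;  (l²−L²−(e−x')²−y'²−z²)/2L = 0.0282
  θ2 = atan2(B,A) + arccos(C/0.4105) = -0.1746
rotate P by −φ3: (-0.1494, -0.1486, -0.4082)
  A cos θ + B sin θ = C:  0.3094·cos θ + -0.4082·sin θ = -0.3482
  γ=atan2(-0.4082,0.3094)=-0.9222;  ψ=arccos(-0.6797)=2.3182;  θ3=γ+ψ≈1.3960

θ₁ = 1.0469, θ₂ = -0.1746, θ₃ = 1.3960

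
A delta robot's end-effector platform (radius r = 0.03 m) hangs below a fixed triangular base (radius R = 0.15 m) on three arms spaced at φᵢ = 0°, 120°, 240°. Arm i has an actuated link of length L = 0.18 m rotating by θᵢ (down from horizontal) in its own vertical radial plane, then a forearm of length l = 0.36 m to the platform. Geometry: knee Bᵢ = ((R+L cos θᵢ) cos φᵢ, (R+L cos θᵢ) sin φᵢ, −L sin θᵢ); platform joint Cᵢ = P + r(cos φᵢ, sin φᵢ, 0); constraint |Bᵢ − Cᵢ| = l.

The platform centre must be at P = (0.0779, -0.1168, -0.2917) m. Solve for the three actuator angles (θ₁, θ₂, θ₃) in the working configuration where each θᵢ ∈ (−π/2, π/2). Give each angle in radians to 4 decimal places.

arm 1 (φ=0.0°): x'=0.0779, y'=-0.1168
  A cos θ + B sin θ = C:  0.0421·cos θ + -0.2917·sin θ = -0.0092
  θ1 = atan2(B,A) + arccos(C/0.2947) = 0.1745
arm 2 (φ=120.0°): x'=-0.1401, y'=-0.0091
  A cos θ + B sin θ = C:  0.2601·cos θ + -0.2917·sin θ = -0.1545
  √(A²+B²)=0.3908;  θ2 = -0.8426+1.9772 ≈ 1.1346
arm 3 (φ=240.0°): x'=0.0622, y'=0.1259
  e−x'=0.0578;  (l²−L²−(e−x')²−y'²−z²)/2L = -0.0196
  √(A²+B²)=0.2974;  θ3 = -1.3752+1.6369 ≈ 0.2617

θ₁ = 0.1745, θ₂ = 1.1346, θ₃ = 0.2617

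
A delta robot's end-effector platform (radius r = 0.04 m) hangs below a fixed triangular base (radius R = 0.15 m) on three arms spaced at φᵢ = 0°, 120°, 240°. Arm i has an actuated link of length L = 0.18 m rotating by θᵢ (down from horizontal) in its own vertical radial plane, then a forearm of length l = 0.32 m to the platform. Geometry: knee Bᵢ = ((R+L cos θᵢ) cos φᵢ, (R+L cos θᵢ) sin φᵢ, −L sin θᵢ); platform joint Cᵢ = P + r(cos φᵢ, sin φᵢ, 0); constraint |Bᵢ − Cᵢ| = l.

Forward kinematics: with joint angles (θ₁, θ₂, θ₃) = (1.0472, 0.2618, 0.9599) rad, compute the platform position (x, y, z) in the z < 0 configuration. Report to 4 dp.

(-0.0652, 0.0860, -0.3130)

S1 = (0.2000·cos0.0°, 0.2000·sin0.0°, -0.1559) = (0.2000, 0.0000, -0.1559)
arm 2 at φ=120.0°: ρ2 = 0.2839;  S2 = (-0.1419, 0.2458, -0.0466)
arm 3 at φ=240.0°: ρ3 = 0.2132;  S3 = (-0.1066, -0.1847, -0.1474)
|S₂|²−|S₁|² = 0.0185;  |S₃|²−|S₁|² = 0.0029
linear system: -0.6839x+0.4917y = 0.0185−0.2186z; -0.6132x+-0.3694y = 0.0029−0.0169z
Cramer: x(z) = -0.0149+0.1607z;  y(z) = 0.0168-0.2211z
into |P−S₁|² = l²: 1.0747z² + 0.2353z + -0.0316 = 0;  Δ = 0.1914;  z = -0.3130 or 0.0941 → z<0 root = -0.3130
x = -0.0652, y = 0.0860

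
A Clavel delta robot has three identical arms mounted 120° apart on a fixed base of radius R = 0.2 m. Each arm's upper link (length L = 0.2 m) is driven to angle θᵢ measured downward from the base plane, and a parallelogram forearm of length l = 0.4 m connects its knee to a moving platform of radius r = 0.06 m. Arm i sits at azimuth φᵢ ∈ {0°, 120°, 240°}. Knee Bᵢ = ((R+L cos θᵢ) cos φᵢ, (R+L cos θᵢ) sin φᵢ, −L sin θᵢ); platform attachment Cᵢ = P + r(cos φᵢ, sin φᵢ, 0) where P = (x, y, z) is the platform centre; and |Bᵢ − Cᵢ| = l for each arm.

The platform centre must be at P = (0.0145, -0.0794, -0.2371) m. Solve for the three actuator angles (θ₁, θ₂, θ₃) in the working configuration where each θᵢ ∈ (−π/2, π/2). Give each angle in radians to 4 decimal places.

θ₁ = 0.0874, θ₂ = 0.6108, θ₃ = -0.2620

rotate P by −φ1: (0.0145, -0.0794, -0.2371)
  e−x'=0.1255;  (l²−L²−(e−x')²−y'²−z²)/2L = 0.1043
  √(A²+B²)=0.2683;  θ1 = -1.0840+1.1714 ≈ 0.0874
φ2=120.0° → target in arm frame (-0.0760, 0.0271)
  e−x'=0.2160;  (l²−L²−(e−x')²−y'²−z²)/2L = 0.0410
  θ2 = atan2(B,A) + arccos(C/0.3207) = 0.6108
φ3=240.0° → target in arm frame (0.0615, 0.0523)
  A cos θ + B sin θ = C:  0.0785·cos θ + -0.2371·sin θ = 0.1372
  θ3 = atan2(B,A) + arccos(C/0.2498) = -0.2620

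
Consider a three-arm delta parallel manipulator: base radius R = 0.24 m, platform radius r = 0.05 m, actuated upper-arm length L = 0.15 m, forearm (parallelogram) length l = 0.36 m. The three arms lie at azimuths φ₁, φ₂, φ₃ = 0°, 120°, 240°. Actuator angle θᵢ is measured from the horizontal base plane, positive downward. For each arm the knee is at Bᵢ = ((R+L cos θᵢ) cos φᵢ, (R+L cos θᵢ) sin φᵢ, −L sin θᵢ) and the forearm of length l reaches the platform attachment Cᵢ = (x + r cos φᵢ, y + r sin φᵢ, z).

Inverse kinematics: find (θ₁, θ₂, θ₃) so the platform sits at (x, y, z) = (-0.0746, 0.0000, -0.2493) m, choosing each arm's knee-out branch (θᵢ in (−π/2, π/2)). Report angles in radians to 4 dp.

θ₁ = 1.0470, θ₂ = 0.3492, θ₃ = 0.3492

arm 1 (φ=0.0°): x'=-0.0746, y'=0.0000
  A=0.2646, B=-0.2493, C=(l²−L²−A²−y'²−z²)/(2L)=-0.0835
  γ=atan2(-0.2493,0.2646)=-0.7556;  ψ=arccos(-0.2298)=1.8027;  θ1=γ+ψ≈1.0470
rotate P by −φ2: (0.0373, 0.0646, -0.2493)
  A=0.1527, B=-0.2493, C=(l²−L²−A²−y'²−z²)/(2L)=0.0582
  θ2 = atan2(B,A) + arccos(C/0.2923) = 0.3492
arm 3 (φ=240.0°): x'=0.0373, y'=-0.0646
  A cos θ + B sin θ = C:  0.1527·cos θ + -0.2493·sin θ = 0.0582
  γ=atan2(-0.2493,0.1527)=-1.0212;  ψ=arccos(0.1991)=1.3704;  θ3=γ+ψ≈0.3492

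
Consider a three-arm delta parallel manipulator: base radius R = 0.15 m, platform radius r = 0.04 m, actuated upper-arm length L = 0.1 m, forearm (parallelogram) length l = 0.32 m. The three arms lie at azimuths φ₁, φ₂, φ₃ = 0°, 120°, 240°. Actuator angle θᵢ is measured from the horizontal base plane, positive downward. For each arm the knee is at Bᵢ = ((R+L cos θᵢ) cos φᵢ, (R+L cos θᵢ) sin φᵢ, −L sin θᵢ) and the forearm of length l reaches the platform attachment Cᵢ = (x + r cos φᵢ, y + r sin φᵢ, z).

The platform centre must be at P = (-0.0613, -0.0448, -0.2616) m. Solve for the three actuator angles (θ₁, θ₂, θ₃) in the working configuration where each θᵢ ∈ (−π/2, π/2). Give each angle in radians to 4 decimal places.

θ₁ = 0.6981, θ₂ = 0.3491, θ₃ = -0.2619

φ1=0.0° → target in arm frame (-0.0613, -0.0448)
  e−x'=0.1713;  (l²−L²−(e−x')²−y'²−z²)/2L = -0.0369
  √(A²+B²)=0.3127;  θ1 = -0.9910+1.6892 ≈ 0.6981
φ2=120.0° → target in arm frame (-0.0081, 0.0755)
  A cos θ + B sin θ = C:  0.1181·cos θ + -0.2616·sin θ = 0.0215
  √(A²+B²)=0.2870;  θ2 = -1.1466+1.4957 ≈ 0.3491
rotate P by −φ3: (0.0694, -0.0307, -0.2616)
  A cos θ + B sin θ = C:  0.0406·cos θ + -0.2616·sin θ = 0.1069
  θ3 = atan2(B,A) + arccos(C/0.2647) = -0.2619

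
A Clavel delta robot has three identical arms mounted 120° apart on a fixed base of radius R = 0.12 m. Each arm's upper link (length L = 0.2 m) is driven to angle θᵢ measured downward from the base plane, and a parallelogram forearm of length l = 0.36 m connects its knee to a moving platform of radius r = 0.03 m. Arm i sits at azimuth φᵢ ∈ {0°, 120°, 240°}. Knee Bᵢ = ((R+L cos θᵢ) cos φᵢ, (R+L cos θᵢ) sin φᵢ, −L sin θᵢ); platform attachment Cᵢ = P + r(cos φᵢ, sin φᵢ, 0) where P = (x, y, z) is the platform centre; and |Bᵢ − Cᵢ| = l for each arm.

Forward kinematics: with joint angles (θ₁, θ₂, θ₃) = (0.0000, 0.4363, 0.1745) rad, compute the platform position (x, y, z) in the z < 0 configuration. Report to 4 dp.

arm 1 at φ=0.0°: (R−r)+L cos θ1 = 0.2900;  centre 1 = (0.2900, 0.0000, 0.0000)
arm 2 at φ=120.0°: (R−r)+L cos θ2 = 0.2713;  centre 2 = (-0.1356, 0.2349, -0.0845)
arm 3 at φ=240.0°: (R−r)+L cos θ3 = 0.2870;  centre 3 = (-0.1435, -0.2485, -0.0347)
subtract pairs → two planes through P
linear system: -0.8513x+0.4698y = -0.0034−-0.1690z; -0.8670x+-0.4970y = -0.0005−-0.0694z
det = 0.8304;  x = 0.0023+-0.1405z,  y = -0.0030+0.1053z
into |P−centre ₁|² = l²: 1.0308z² + 0.0802z + -0.0468 = 0;  Δ = 0.1995;  z = -0.2556 or 0.1778 → z<0 root = -0.2556
x = 0.0382, y = -0.0299

(0.0382, -0.0299, -0.2556)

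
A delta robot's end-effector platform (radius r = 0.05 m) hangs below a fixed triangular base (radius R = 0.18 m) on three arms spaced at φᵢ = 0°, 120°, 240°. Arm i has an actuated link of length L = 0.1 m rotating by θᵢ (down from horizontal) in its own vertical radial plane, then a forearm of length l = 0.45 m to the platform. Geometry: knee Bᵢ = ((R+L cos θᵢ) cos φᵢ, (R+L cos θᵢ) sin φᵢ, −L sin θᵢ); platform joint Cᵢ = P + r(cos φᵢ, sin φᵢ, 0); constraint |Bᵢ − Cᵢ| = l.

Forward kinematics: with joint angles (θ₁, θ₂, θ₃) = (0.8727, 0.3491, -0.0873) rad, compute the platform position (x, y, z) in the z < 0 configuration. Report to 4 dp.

(-0.0994, -0.0464, -0.4144)

φ1=0.0°: virtual centre (0.1943, 0.0000, -0.0766), radius l
φ2=120.0°: virtual centre (-0.1120, 0.1940, -0.0342), radius l
O3 = (0.2296·cos240.0°, 0.2296·sin240.0°, 0.0087) = (-0.1148, -0.1989, 0.0087)
subtract pairs → two planes through P
[-0.6125 0.3879 0.0848]·P = 0.0077;  [-0.6182 -0.3977 0.1707]·P = 0.0092
Cramer: x(z) = -0.0137+0.2067z;  y(z) = -0.0018+0.1078z
sphere 1 gives Az²+Bz+C=0 with A=1.0543, B=0.0668, C=-0.1534;  B²−4AC=0.6513;  roots -0.4144, 0.3510;  negative root z = -0.4144
x = -0.0994, y = -0.0464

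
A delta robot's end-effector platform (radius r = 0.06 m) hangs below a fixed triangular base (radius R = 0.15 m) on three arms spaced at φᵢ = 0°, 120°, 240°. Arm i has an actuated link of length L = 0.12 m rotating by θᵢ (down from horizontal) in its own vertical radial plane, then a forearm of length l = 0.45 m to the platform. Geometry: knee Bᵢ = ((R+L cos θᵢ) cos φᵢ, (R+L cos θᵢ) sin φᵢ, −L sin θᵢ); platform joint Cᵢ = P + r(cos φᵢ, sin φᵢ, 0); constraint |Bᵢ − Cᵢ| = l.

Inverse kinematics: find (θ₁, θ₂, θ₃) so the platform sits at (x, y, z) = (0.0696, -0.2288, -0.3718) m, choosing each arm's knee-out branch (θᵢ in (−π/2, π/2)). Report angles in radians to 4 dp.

θ₁ = 0.0873, θ₂ = 1.2219, θ₃ = -0.3490

φ1=0.0° → target in arm frame (0.0696, -0.2288)
  e−x'=0.0204;  (l²−L²−(e−x')²−y'²−z²)/2L = -0.0121
  √(A²+B²)=0.3724;  θ1 = -1.5160+1.6033 ≈ 0.0873
φ2=120.0° → target in arm frame (-0.2329, 0.0541)
  A cos θ + B sin θ = C:  0.3229·cos θ + -0.3718·sin θ = -0.2390
  √(A²+B²)=0.4925;  θ2 = -0.8556+2.0775 ≈ 1.2219
arm 3 (φ=240.0°): x'=0.1633, y'=0.1747
  A=-0.0733, B=-0.3718, C=(l²−L²−A²−y'²−z²)/(2L)=0.0582
  θ3 = atan2(B,A) + arccos(C/0.3790) = -0.3490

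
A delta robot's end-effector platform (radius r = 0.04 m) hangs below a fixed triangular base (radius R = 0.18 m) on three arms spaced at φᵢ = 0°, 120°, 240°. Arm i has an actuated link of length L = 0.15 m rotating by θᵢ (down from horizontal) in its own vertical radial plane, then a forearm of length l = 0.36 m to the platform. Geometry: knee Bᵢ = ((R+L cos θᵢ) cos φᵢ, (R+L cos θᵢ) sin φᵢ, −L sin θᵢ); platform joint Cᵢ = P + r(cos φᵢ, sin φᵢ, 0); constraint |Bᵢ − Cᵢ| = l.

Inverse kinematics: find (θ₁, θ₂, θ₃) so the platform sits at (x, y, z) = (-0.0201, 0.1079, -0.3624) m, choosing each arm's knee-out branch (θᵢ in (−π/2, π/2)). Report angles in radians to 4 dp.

θ₁ = 0.9599, θ₂ = 0.3491, θ₃ = 1.2216

φ1=0.0° → target in arm frame (-0.0201, 0.1079)
  A cos θ + B sin θ = C:  0.1601·cos θ + -0.3624·sin θ = -0.2050
  γ=atan2(-0.3624,0.1601)=-1.1548;  ψ=arccos(-0.5175)=2.1147;  θ1=γ+ψ≈0.9599
φ2=120.0° → target in arm frame (0.1035, -0.0365)
  A cos θ + B sin θ = C:  0.0365·cos θ + -0.3624·sin θ = -0.0897
  θ2 = atan2(B,A) + arccos(C/0.3642) = 0.3491
rotate P by −φ3: (-0.0834, -0.0714, -0.3624)
  A cos θ + B sin θ = C:  0.2234·cos θ + -0.3624·sin θ = -0.2641
  γ=atan2(-0.3624,0.2234)=-1.0184;  ψ=arccos(-0.6204)=2.2400;  θ3=γ+ψ≈1.2216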